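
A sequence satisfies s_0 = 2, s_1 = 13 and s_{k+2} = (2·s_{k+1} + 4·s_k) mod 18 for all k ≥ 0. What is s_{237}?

2

s_0 = 2, s_1 = 13, s_2 = 16, s_3 = 12, s_4 = 16, s_5 = 8, s_6 = 8, s_7 = 12, s_8 = 2, s_9 = 16, s_{10} = 4, s_{11} = 0, s_{12} = 16, s_{13} = 14, s_{14} = 2, s_{15} = 6, s_{16} = 2, s_{17} = 10, s_{18} = 10, s_{19} = 6, s_{20} = 16, s_{21} = 2, s_{22} = 14, s_{23} = 0, s_{24} = 2, s_{25} = 4, s_{26} = 16, s_{27} = 12.
Since (s_{26}, s_{27}) = (s_2, s_3) = (16, 12) (two consecutive terms determine the rest), the sequence is eventually periodic: after a pre-period of length 2 it cycles with period 24.
For k ≥ 2, s_k depends only on (k - 2) mod 24. (237 - 2) mod 24 = 19, so s_{237} = s_{21} = 2.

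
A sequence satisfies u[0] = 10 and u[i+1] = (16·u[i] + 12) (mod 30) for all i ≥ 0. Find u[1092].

We have u[0] = 10, u[1] = 22, u[2] = 4, u[3] = 16, u[4] = 28, u[5] = 10.
The sequence repeats with period 5.
(1092 - 0) mod 5 = 2, so u[1092] = u[2] = 4.

4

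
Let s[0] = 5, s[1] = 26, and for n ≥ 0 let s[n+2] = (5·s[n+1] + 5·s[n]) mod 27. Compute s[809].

s[0] = 5,  s[1] = 26,  s[2] = 20,  s[3] = 14,  s[4] = 8,  s[5] = 2,  s[6] = 23,  s[7] = 17,  s[8] = 11,  s[9] = 5,  s[10] = 26.
The sequence repeats with period 9.
So s[809] = s[0 + ((809-0) mod 9)] = s[8] = 11.

11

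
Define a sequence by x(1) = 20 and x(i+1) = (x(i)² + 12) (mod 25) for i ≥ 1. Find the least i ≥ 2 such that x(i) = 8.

x(1) = 20,  x(2) = 12,  x(3) = 6,  x(4) = 23,  x(5) = 16,  x(6) = 18,  x(7) = 11,  x(8) = 8,  x(9) = 1,  x(10) = 13,  x(11) = 6.
Since x(11) = x(3) = 6, the sequence is eventually periodic: after a pre-period of length 2 it cycles with period 8.
The value 8 first appears (with i ≥ 2) at x(8).

8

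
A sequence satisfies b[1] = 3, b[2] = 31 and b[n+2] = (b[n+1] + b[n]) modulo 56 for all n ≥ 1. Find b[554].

Computing terms: b[1] = 3,  b[2] = 31,  b[3] = 34,  b[4] = 9,  b[5] = 43,  b[6] = 52,  b[7] = 39,  b[8] = 35,  b[9] = 18,  b[10] = 53,  b[11] = 15,  b[12] = 12,  b[13] = 27,  b[14] = 39,  b[15] = 10,  b[16] = 49,  b[17] = 3,  b[18] = 52,  b[19] = 55,  b[20] = 51,  b[21] = 50,  b[22] = 45,  b[23] = 39,  b[24] = 28,  b[25] = 11,  b[26] = 39,  b[27] = 50,  b[28] = 33,  b[29] = 27,  b[30] = 4,  b[31] = 31,  b[32] = 35,  b[33] = 10,  b[34] = 45,  b[35] = 55,  b[36] = 44,  b[37] = 43,  b[38] = 31,  b[39] = 18,  b[40] = 49,  b[41] = 11,  b[42] = 4,  b[43] = 15,  b[44] = 19,  b[45] = 34,  b[46] = 53,  b[47] = 31,  b[48] = 28,  b[49] = 3,  b[50] = 31.
Since (b[49], b[50]) = (b[1], b[2]) = (3, 31) (two consecutive terms determine the rest), the sequence is periodic with period 48.
So b[554] = b[1 + ((554-1) mod 48)] = b[26] = 39.

39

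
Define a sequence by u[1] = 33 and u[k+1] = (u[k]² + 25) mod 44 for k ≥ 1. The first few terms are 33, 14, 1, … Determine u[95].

u[1] = 33, u[2] = 14, u[3] = 1, u[4] = 26, u[5] = 41, u[6] = 34, u[7] = 37, u[8] = 30, u[9] = 1.
Since u[9] = u[3] = 1, the sequence is eventually periodic: after a pre-period of length 2 it cycles with period 6.
For k ≥ 3, u[k] depends only on (k - 3) mod 6. (95 - 3) mod 6 = 2, so u[95] = u[5] = 41.

41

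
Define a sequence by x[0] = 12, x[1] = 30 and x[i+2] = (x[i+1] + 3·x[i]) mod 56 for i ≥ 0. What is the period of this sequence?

24

Computing terms: x[0] = 12, x[1] = 30, x[2] = 10, x[3] = 44, x[4] = 18, x[5] = 38, x[6] = 36, x[7] = 38, x[8] = 34, x[9] = 36, x[10] = 26, x[11] = 22, x[12] = 44, x[13] = 54, x[14] = 18, x[15] = 12, x[16] = 10, x[17] = 46, x[18] = 20, x[19] = 46, x[20] = 50, x[21] = 20, x[22] = 2, x[23] = 6, x[24] = 12, x[25] = 30.
The sequence repeats with period 24.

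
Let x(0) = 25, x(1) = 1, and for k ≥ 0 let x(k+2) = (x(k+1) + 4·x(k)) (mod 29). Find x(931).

23

We have x(0) = 25; x(1) = 1; x(2) = 14; x(3) = 18; x(4) = 16; x(5) = 1; x(6) = 7; x(7) = 11; x(8) = 10; x(9) = 25; x(10) = 7; x(11) = 20; x(12) = 19; x(13) = 12; x(14) = 1; x(15) = 20; x(16) = 24; x(17) = 17; x(18) = 26; x(19) = 7; x(20) = 24; x(21) = 23; x(22) = 3; x(23) = 8; x(24) = 20; x(25) = 23; x(26) = 16; x(27) = 21; x(28) = 27; x(29) = 24; x(30) = 16; x(31) = 25; x(32) = 2; x(33) = 15; x(34) = 23; x(35) = 25; x(36) = 1.
The sequence repeats with period 35.
So x(931) = x(0 + ((931-0) mod 35)) = x(21) = 23.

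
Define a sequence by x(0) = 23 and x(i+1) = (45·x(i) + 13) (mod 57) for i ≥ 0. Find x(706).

22

We have x(0) = 23, x(1) = 22, x(2) = 34, x(3) = 4, x(4) = 22.
Since x(4) = x(1) = 22, the sequence is eventually periodic: after a pre-period of length 1 it cycles with period 3.
For i ≥ 1, x(i) depends only on (i - 1) mod 3. (706 - 1) mod 3 = 0, so x(706) = x(1) = 22.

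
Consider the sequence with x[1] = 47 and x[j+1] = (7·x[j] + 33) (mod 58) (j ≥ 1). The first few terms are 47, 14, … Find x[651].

Computing terms: x[1] = 47, x[2] = 14, x[3] = 15, x[4] = 22, x[5] = 13, x[6] = 8, x[7] = 31, x[8] = 18, x[9] = 43, x[10] = 44, x[11] = 51, x[12] = 42, x[13] = 37, x[14] = 2, x[15] = 47.
Since x[15] = x[1] = 47, the sequence is periodic with period 14.
(651 - 1) mod 14 = 6, so x[651] = x[7] = 31.

31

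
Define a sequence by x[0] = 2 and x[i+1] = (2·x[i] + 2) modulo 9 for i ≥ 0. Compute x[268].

Listing terms: x[0] = 2,  x[1] = 6,  x[2] = 5,  x[3] = 3,  x[4] = 8,  x[5] = 0,  x[6] = 2.
The sequence repeats with period 6.
So x[268] = x[0 + ((268-0) mod 6)] = x[4] = 8.

8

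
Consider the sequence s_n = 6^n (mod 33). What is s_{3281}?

Listing terms: s_1 = 6,  s_2 = 3,  s_3 = 18,  s_4 = 9,  s_5 = 21,  s_6 = 27,  s_7 = 30,  s_8 = 15,  s_9 = 24,  s_{10} = 12,  s_{11} = 6.
Since s_{11} = s_1 = 6, the sequence is periodic with period 10.
So s_{3281} = s_{1 + ((3281-1) mod 10)} = s_1 = 6.

6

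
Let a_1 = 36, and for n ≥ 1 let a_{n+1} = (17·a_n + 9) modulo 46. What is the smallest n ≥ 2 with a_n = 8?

a_1 = 36; a_2 = 23; a_3 = 32; a_4 = 1; a_5 = 26; a_6 = 37; a_7 = 40; a_8 = 45; a_9 = 38; a_{10} = 11; a_{11} = 12; a_{12} = 29; a_{13} = 42; a_{14} = 33; a_{15} = 18; a_{16} = 39; a_{17} = 28; a_{18} = 25; a_{19} = 20; a_{20} = 27; a_{21} = 8; a_{22} = 7; a_{23} = 36.
The sequence repeats with period 22.
The value 8 first appears (with n ≥ 2) at a_{21}.

21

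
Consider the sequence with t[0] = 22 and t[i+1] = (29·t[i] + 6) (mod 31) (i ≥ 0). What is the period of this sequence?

10

t[0] = 22,  t[1] = 24,  t[2] = 20,  t[3] = 28,  t[4] = 12,  t[5] = 13,  t[6] = 11,  t[7] = 15,  t[8] = 7,  t[9] = 23,  t[10] = 22.
The sequence repeats with period 10.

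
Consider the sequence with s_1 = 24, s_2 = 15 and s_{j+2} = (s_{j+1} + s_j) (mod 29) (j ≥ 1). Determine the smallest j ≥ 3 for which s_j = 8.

We have s_1 = 24; s_2 = 15; s_3 = 10; s_4 = 25; s_5 = 6; s_6 = 2; s_7 = 8; s_8 = 10; s_9 = 18; s_{10} = 28; s_{11} = 17; s_{12} = 16; s_{13} = 4; s_{14} = 20; s_{15} = 24; s_{16} = 15.
Since (s_{15}, s_{16}) = (s_1, s_2) = (24, 15) (two consecutive terms determine the rest), the sequence is periodic with period 14.
The value 8 first appears (with j ≥ 3) at s_7.

7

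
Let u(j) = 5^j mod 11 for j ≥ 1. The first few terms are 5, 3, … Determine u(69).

u(1) = 5,  u(2) = 3,  u(3) = 4,  u(4) = 9,  u(5) = 1,  u(6) = 5.
The sequence repeats with period 5.
So u(69) = u(1 + ((69-1) mod 5)) = u(4) = 9.

9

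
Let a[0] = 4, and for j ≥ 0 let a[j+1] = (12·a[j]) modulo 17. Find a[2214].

Computing terms: a[0] = 4; a[1] = 14; a[2] = 15; a[3] = 10; a[4] = 1; a[5] = 12; a[6] = 8; a[7] = 11; a[8] = 13; a[9] = 3; a[10] = 2; a[11] = 7; a[12] = 16; a[13] = 5; a[14] = 9; a[15] = 6; a[16] = 4.
Since a[16] = a[0] = 4, the sequence is periodic with period 16.
(2214 - 0) mod 16 = 6, so a[2214] = a[6] = 8.

8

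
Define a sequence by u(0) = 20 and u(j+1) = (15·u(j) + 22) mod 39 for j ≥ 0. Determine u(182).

16

Listing terms: u(0) = 20; u(1) = 10; u(2) = 16; u(3) = 28; u(4) = 13; u(5) = 22; u(6) = 1; u(7) = 37; u(8) = 31; u(9) = 19; u(10) = 34; u(11) = 25; u(12) = 7; u(13) = 10.
Since u(13) = u(1) = 10, the sequence is eventually periodic: after a pre-period of length 1 it cycles with period 12.
For j ≥ 1, u(j) depends only on (j - 1) mod 12. (182 - 1) mod 12 = 1, so u(182) = u(2) = 16.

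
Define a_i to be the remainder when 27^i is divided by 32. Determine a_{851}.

3

We have a_1 = 27; a_2 = 25; a_3 = 3; a_4 = 17; a_5 = 11; a_6 = 9; a_7 = 19; a_8 = 1; a_9 = 27.
The sequence repeats with period 8.
(851 - 1) mod 8 = 2, so a_{851} = a_3 = 3.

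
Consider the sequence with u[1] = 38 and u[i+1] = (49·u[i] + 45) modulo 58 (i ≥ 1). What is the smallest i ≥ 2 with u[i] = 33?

Listing terms: u[1] = 38; u[2] = 51; u[3] = 50; u[4] = 1; u[5] = 36; u[6] = 11; u[7] = 4; u[8] = 9; u[9] = 22; u[10] = 21; u[11] = 30; u[12] = 7; u[13] = 40; u[14] = 33; u[15] = 38.
The sequence repeats with period 14.
The value 33 first appears (with i ≥ 2) at u[14].

14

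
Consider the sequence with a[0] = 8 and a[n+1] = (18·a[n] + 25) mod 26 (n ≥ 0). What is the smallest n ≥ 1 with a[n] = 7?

a[0] = 8, a[1] = 13, a[2] = 25, a[3] = 7, a[4] = 21, a[5] = 13.
Since a[5] = a[1] = 13, the sequence is eventually periodic: after a pre-period of length 1 it cycles with period 4.
The value 7 first appears (with n ≥ 1) at a[3].

3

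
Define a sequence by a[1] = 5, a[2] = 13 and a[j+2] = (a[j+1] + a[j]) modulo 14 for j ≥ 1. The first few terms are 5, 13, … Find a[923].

3

a[1] = 5, a[2] = 13, a[3] = 4, a[4] = 3, a[5] = 7, a[6] = 10, a[7] = 3, a[8] = 13, a[9] = 2, a[10] = 1, a[11] = 3, a[12] = 4, a[13] = 7, a[14] = 11, a[15] = 4, a[16] = 1, a[17] = 5, a[18] = 6, a[19] = 11, a[20] = 3, a[21] = 0, a[22] = 3, a[23] = 3, a[24] = 6, a[25] = 9, a[26] = 1, a[27] = 10, a[28] = 11, a[29] = 7, a[30] = 4, a[31] = 11, a[32] = 1, a[33] = 12, a[34] = 13, a[35] = 11, a[36] = 10, a[37] = 7, a[38] = 3, a[39] = 10, a[40] = 13, a[41] = 9, a[42] = 8, a[43] = 3, a[44] = 11, a[45] = 0, a[46] = 11, a[47] = 11, a[48] = 8, a[49] = 5, a[50] = 13.
The sequence repeats with period 48.
(923 - 1) mod 48 = 10, so a[923] = a[11] = 3.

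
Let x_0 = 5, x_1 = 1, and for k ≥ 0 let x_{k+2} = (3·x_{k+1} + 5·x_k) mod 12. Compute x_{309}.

1

Listing terms: x_0 = 5,  x_1 = 1,  x_2 = 4,  x_3 = 5,  x_4 = 11,  x_5 = 10,  x_6 = 1,  x_7 = 5,  x_8 = 8,  x_9 = 1,  x_{10} = 7,  x_{11} = 2,  x_{12} = 5,  x_{13} = 1.
Since (x_{12}, x_{13}) = (x_0, x_1) = (5, 1) (two consecutive terms determine the rest), the sequence is periodic with period 12.
So x_{309} = x_{0 + ((309-0) mod 12)} = x_9 = 1.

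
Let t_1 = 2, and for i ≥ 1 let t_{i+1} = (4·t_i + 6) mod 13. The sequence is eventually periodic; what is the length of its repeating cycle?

6

t_1 = 2,  t_2 = 1,  t_3 = 10,  t_4 = 7,  t_5 = 8,  t_6 = 12,  t_7 = 2.
The sequence repeats with period 6.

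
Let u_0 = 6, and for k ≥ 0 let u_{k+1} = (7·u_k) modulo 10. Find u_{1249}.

We have u_0 = 6, u_1 = 2, u_2 = 4, u_3 = 8, u_4 = 6.
The sequence repeats with period 4.
So u_{1249} = u_{0 + ((1249-0) mod 4)} = u_1 = 2.

2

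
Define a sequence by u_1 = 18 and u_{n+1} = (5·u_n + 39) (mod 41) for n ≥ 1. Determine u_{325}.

32

Listing terms: u_1 = 18, u_2 = 6, u_3 = 28, u_4 = 15, u_5 = 32, u_6 = 35, u_7 = 9, u_8 = 2, u_9 = 8, u_{10} = 38, u_{11} = 24, u_{12} = 36, u_{13} = 14, u_{14} = 27, u_{15} = 10, u_{16} = 7, u_{17} = 33, u_{18} = 40, u_{19} = 34, u_{20} = 4, u_{21} = 18.
The sequence repeats with period 20.
So u_{325} = u_{1 + ((325-1) mod 20)} = u_5 = 32.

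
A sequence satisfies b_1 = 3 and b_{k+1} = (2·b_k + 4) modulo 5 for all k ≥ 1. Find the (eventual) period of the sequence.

4

We have b_1 = 3, b_2 = 0, b_3 = 4, b_4 = 2, b_5 = 3.
Since b_5 = b_1 = 3, the sequence is periodic with period 4.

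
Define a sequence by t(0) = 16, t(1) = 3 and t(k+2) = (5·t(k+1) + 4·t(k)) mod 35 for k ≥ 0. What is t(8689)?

3

Listing terms: t(0) = 16, t(1) = 3, t(2) = 9, t(3) = 22, t(4) = 6, t(5) = 13, t(6) = 19, t(7) = 7, t(8) = 6, t(9) = 23, t(10) = 34, t(11) = 17, t(12) = 11, t(13) = 18, t(14) = 29, t(15) = 7, t(16) = 11, t(17) = 13, t(18) = 4, t(19) = 2, t(20) = 26, t(21) = 33, t(22) = 24, t(23) = 7, t(24) = 26, t(25) = 18, t(26) = 19, t(27) = 27, t(28) = 1, t(29) = 8, t(30) = 9, t(31) = 7, t(32) = 1, t(33) = 33, t(34) = 29, t(35) = 32, t(36) = 31, t(37) = 3, t(38) = 34, t(39) = 7, t(40) = 31, t(41) = 8, t(42) = 24, t(43) = 12, t(44) = 16, t(45) = 23, t(46) = 4, t(47) = 7, t(48) = 16, t(49) = 3.
Since (t(48), t(49)) = (t(0), t(1)) = (16, 3) (two consecutive terms determine the rest), the sequence is periodic with period 48.
So t(8689) = t(0 + ((8689-0) mod 48)) = t(1) = 3.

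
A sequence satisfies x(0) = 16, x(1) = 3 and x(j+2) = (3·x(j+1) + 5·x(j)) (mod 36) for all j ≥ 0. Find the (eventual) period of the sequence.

12

Computing terms: x(0) = 16, x(1) = 3, x(2) = 17, x(3) = 30, x(4) = 31, x(5) = 27, x(6) = 20, x(7) = 15, x(8) = 1, x(9) = 6, x(10) = 23, x(11) = 27, x(12) = 16, x(13) = 3.
The sequence repeats with period 12.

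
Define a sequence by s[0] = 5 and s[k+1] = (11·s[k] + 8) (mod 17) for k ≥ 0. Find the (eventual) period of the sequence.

16

Listing terms: s[0] = 5, s[1] = 12, s[2] = 4, s[3] = 1, s[4] = 2, s[5] = 13, s[6] = 15, s[7] = 3, s[8] = 7, s[9] = 0, s[10] = 8, s[11] = 11, s[12] = 10, s[13] = 16, s[14] = 14, s[15] = 9, s[16] = 5.
Since s[16] = s[0] = 5, the sequence is periodic with period 16.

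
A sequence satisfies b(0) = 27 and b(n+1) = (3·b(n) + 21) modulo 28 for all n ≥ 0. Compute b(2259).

22

Computing terms: b(0) = 27, b(1) = 18, b(2) = 19, b(3) = 22, b(4) = 3, b(5) = 2, b(6) = 27.
Since b(6) = b(0) = 27, the sequence is periodic with period 6.
So b(2259) = b(0 + ((2259-0) mod 6)) = b(3) = 22.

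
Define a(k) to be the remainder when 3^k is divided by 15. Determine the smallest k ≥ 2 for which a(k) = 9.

Listing terms: a(1) = 3,  a(2) = 9,  a(3) = 12,  a(4) = 6,  a(5) = 3.
Since a(5) = a(1) = 3, the sequence is periodic with period 4.
The value 9 first appears (with k ≥ 2) at a(2).

2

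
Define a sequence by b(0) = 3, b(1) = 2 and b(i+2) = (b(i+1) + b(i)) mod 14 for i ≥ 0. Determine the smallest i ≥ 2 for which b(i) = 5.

We have b(0) = 3, b(1) = 2, b(2) = 5, b(3) = 7, b(4) = 12, b(5) = 5, b(6) = 3, b(7) = 8, b(8) = 11, b(9) = 5, b(10) = 2, b(11) = 7, b(12) = 9, b(13) = 2, b(14) = 11, b(15) = 13, b(16) = 10, b(17) = 9, b(18) = 5, b(19) = 0, b(20) = 5, b(21) = 5, b(22) = 10, b(23) = 1, b(24) = 11, b(25) = 12, b(26) = 9, b(27) = 7, b(28) = 2, b(29) = 9, b(30) = 11, b(31) = 6, b(32) = 3, b(33) = 9, b(34) = 12, b(35) = 7, b(36) = 5, b(37) = 12, b(38) = 3, b(39) = 1, b(40) = 4, b(41) = 5, b(42) = 9, b(43) = 0, b(44) = 9, b(45) = 9, b(46) = 4, b(47) = 13, b(48) = 3, b(49) = 2.
The sequence repeats with period 48.
The value 5 first appears (with i ≥ 2) at b(2).

2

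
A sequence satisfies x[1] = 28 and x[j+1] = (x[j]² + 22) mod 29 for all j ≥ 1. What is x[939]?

28

Computing terms: x[1] = 28; x[2] = 23; x[3] = 0; x[4] = 22; x[5] = 13; x[6] = 17; x[7] = 21; x[8] = 28.
The sequence repeats with period 7.
(939 - 1) mod 7 = 0, so x[939] = x[1] = 28.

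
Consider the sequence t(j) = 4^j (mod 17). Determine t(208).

We have t(0) = 1, t(1) = 4, t(2) = 16, t(3) = 13, t(4) = 1.
The sequence repeats with period 4.
So t(208) = t(0 + ((208-0) mod 4)) = t(0) = 1.

1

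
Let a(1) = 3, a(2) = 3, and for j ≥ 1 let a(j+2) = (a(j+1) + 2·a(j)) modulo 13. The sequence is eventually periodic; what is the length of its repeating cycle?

12

Computing terms: a(1) = 3; a(2) = 3; a(3) = 9; a(4) = 2; a(5) = 7; a(6) = 11; a(7) = 12; a(8) = 8; a(9) = 6; a(10) = 9; a(11) = 8; a(12) = 0; a(13) = 3; a(14) = 3.
The sequence repeats with period 12.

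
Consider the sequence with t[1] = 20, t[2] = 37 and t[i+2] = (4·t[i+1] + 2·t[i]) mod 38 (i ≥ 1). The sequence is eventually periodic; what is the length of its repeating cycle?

We have t[1] = 20; t[2] = 37; t[3] = 36; t[4] = 28; t[5] = 32; t[6] = 32; t[7] = 2; t[8] = 34; t[9] = 26; t[10] = 20; t[11] = 18; t[12] = 36; t[13] = 28.
Since (t[12], t[13]) = (t[3], t[4]) = (36, 28) (two consecutive terms determine the rest), the sequence is eventually periodic: after a pre-period of length 2 it cycles with period 9.

9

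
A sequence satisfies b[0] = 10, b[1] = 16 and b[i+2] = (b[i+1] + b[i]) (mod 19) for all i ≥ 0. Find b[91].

16

We have b[0] = 10,  b[1] = 16,  b[2] = 7,  b[3] = 4,  b[4] = 11,  b[5] = 15,  b[6] = 7,  b[7] = 3,  b[8] = 10,  b[9] = 13,  b[10] = 4,  b[11] = 17,  b[12] = 2,  b[13] = 0,  b[14] = 2,  b[15] = 2,  b[16] = 4,  b[17] = 6,  b[18] = 10,  b[19] = 16.
Since (b[18], b[19]) = (b[0], b[1]) = (10, 16) (two consecutive terms determine the rest), the sequence is periodic with period 18.
(91 - 0) mod 18 = 1, so b[91] = b[1] = 16.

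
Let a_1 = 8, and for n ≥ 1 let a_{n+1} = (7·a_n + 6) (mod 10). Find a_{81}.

8

a_1 = 8; a_2 = 2; a_3 = 0; a_4 = 6; a_5 = 8.
The sequence repeats with period 4.
So a_{81} = a_{1 + ((81-1) mod 4)} = a_1 = 8.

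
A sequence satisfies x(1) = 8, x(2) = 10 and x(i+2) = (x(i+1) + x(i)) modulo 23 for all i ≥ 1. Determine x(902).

x(1) = 8, x(2) = 10, x(3) = 18, x(4) = 5, x(5) = 0, x(6) = 5, x(7) = 5, x(8) = 10, x(9) = 15, x(10) = 2, x(11) = 17, x(12) = 19, x(13) = 13, x(14) = 9, x(15) = 22, x(16) = 8, x(17) = 7, x(18) = 15, x(19) = 22, x(20) = 14, x(21) = 13, x(22) = 4, x(23) = 17, x(24) = 21, x(25) = 15, x(26) = 13, x(27) = 5, x(28) = 18, x(29) = 0, x(30) = 18, x(31) = 18, x(32) = 13, x(33) = 8, x(34) = 21, x(35) = 6, x(36) = 4, x(37) = 10, x(38) = 14, x(39) = 1, x(40) = 15, x(41) = 16, x(42) = 8, x(43) = 1, x(44) = 9, x(45) = 10, x(46) = 19, x(47) = 6, x(48) = 2, x(49) = 8, x(50) = 10.
The sequence repeats with period 48.
So x(902) = x(1 + ((902-1) mod 48)) = x(38) = 14.

14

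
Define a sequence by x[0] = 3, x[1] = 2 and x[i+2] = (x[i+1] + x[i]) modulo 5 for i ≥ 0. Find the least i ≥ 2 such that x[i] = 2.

3

Listing terms: x[0] = 3,  x[1] = 2,  x[2] = 0,  x[3] = 2,  x[4] = 2,  x[5] = 4,  x[6] = 1,  x[7] = 0,  x[8] = 1,  x[9] = 1,  x[10] = 2,  x[11] = 3,  x[12] = 0,  x[13] = 3,  x[14] = 3,  x[15] = 1,  x[16] = 4,  x[17] = 0,  x[18] = 4,  x[19] = 4,  x[20] = 3,  x[21] = 2.
The sequence repeats with period 20.
The value 2 first appears (with i ≥ 2) at x[3].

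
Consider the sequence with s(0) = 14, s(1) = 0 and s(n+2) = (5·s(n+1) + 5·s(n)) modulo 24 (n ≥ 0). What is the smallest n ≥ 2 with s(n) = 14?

s(0) = 14, s(1) = 0, s(2) = 22, s(3) = 14, s(4) = 12, s(5) = 10, s(6) = 14, s(7) = 0.
Since (s(6), s(7)) = (s(0), s(1)) = (14, 0) (two consecutive terms determine the rest), the sequence is periodic with period 6.
The value 14 first appears (with n ≥ 2) at s(3).

3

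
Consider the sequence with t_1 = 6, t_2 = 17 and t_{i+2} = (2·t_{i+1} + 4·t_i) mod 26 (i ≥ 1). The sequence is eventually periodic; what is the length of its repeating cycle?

42

Listing terms: t_1 = 6, t_2 = 17, t_3 = 6, t_4 = 2, t_5 = 2, t_6 = 12, t_7 = 6, t_8 = 8, t_9 = 14, t_{10} = 8, t_{11} = 20, t_{12} = 20, t_{13} = 16, t_{14} = 8, t_{15} = 2, t_{16} = 10, t_{17} = 2, t_{18} = 18, t_{19} = 18, t_{20} = 4, t_{21} = 2, t_{22} = 20, t_{23} = 22, t_{24} = 20, t_{25} = 24, t_{26} = 24, t_{27} = 14, t_{28} = 20, t_{29} = 18, t_{30} = 12, t_{31} = 18, t_{32} = 6, t_{33} = 6, t_{34} = 10, t_{35} = 18, t_{36} = 24, t_{37} = 16, t_{38} = 24, t_{39} = 8, t_{40} = 8, t_{41} = 22, t_{42} = 24, t_{43} = 6, t_{44} = 4, t_{45} = 6, t_{46} = 2.
Since (t_{45}, t_{46}) = (t_3, t_4) = (6, 2) (two consecutive terms determine the rest), the sequence is eventually periodic: after a pre-period of length 2 it cycles with period 42.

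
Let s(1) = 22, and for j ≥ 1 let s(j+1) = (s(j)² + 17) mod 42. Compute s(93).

26

We have s(1) = 22, s(2) = 39, s(3) = 26, s(4) = 21, s(5) = 38, s(6) = 33, s(7) = 14, s(8) = 3, s(9) = 26.
Since s(9) = s(3) = 26, the sequence is eventually periodic: after a pre-period of length 2 it cycles with period 6.
For j ≥ 3, s(j) depends only on (j - 3) mod 6. (93 - 3) mod 6 = 0, so s(93) = s(3) = 26.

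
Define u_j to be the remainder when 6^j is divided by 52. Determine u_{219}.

8

We have u_0 = 1, u_1 = 6, u_2 = 36, u_3 = 8, u_4 = 48, u_5 = 28, u_6 = 12, u_7 = 20, u_8 = 16, u_9 = 44, u_{10} = 4, u_{11} = 24, u_{12} = 40, u_{13} = 32, u_{14} = 36.
Since u_{14} = u_2 = 36, the sequence is eventually periodic: after a pre-period of length 2 it cycles with period 12.
For j ≥ 2, u_j depends only on (j - 2) mod 12. (219 - 2) mod 12 = 1, so u_{219} = u_3 = 8.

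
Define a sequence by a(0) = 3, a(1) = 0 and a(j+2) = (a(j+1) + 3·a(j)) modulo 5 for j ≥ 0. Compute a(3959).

4

Computing terms: a(0) = 3, a(1) = 0, a(2) = 4, a(3) = 4, a(4) = 1, a(5) = 3, a(6) = 1, a(7) = 0, a(8) = 3, a(9) = 3, a(10) = 2, a(11) = 1, a(12) = 2, a(13) = 0, a(14) = 1, a(15) = 1, a(16) = 4, a(17) = 2, a(18) = 4, a(19) = 0, a(20) = 2, a(21) = 2, a(22) = 3, a(23) = 4, a(24) = 3, a(25) = 0.
The sequence repeats with period 24.
So a(3959) = a(0 + ((3959-0) mod 24)) = a(23) = 4.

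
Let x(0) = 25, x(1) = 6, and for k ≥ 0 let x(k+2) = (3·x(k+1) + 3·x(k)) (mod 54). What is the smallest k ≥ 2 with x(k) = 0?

We have x(0) = 25,  x(1) = 6,  x(2) = 39,  x(3) = 27,  x(4) = 36,  x(5) = 27,  x(6) = 27,  x(7) = 0,  x(8) = 27,  x(9) = 27.
Since (x(8), x(9)) = (x(5), x(6)) = (27, 27) (two consecutive terms determine the rest), the sequence is eventually periodic: after a pre-period of length 5 it cycles with period 3.
The value 0 first appears (with k ≥ 2) at x(7).

7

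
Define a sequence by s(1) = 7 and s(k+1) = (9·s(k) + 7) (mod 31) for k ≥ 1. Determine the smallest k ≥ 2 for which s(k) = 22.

9

Computing terms: s(1) = 7; s(2) = 8; s(3) = 17; s(4) = 5; s(5) = 21; s(6) = 10; s(7) = 4; s(8) = 12; s(9) = 22; s(10) = 19; s(11) = 23; s(12) = 28; s(13) = 11; s(14) = 13; s(15) = 0; s(16) = 7.
Since s(16) = s(1) = 7, the sequence is periodic with period 15.
The value 22 first appears (with k ≥ 2) at s(9).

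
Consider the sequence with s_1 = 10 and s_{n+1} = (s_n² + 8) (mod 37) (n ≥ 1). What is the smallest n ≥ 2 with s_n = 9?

s_1 = 10, s_2 = 34, s_3 = 17, s_4 = 1, s_5 = 9, s_6 = 15, s_7 = 11, s_8 = 18, s_9 = 36, s_{10} = 9.
Since s_{10} = s_5 = 9, the sequence is eventually periodic: after a pre-period of length 4 it cycles with period 5.
The value 9 first appears (with n ≥ 2) at s_5.

5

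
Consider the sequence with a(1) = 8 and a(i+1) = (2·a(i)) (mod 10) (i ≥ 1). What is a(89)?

Computing terms: a(1) = 8, a(2) = 6, a(3) = 2, a(4) = 4, a(5) = 8.
The sequence repeats with period 4.
So a(89) = a(1 + ((89-1) mod 4)) = a(1) = 8.

8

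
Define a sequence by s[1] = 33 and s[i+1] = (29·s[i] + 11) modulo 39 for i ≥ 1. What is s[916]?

s[1] = 33,  s[2] = 32,  s[3] = 3,  s[4] = 20,  s[5] = 6,  s[6] = 29,  s[7] = 33.
Since s[7] = s[1] = 33, the sequence is periodic with period 6.
So s[916] = s[1 + ((916-1) mod 6)] = s[4] = 20.

20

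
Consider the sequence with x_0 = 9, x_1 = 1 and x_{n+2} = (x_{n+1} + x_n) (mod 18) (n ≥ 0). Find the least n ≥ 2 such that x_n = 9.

12

Computing terms: x_0 = 9,  x_1 = 1,  x_2 = 10,  x_3 = 11,  x_4 = 3,  x_5 = 14,  x_6 = 17,  x_7 = 13,  x_8 = 12,  x_9 = 7,  x_{10} = 1,  x_{11} = 8,  x_{12} = 9,  x_{13} = 17,  x_{14} = 8,  x_{15} = 7,  x_{16} = 15,  x_{17} = 4,  x_{18} = 1,  x_{19} = 5,  x_{20} = 6,  x_{21} = 11,  x_{22} = 17,  x_{23} = 10,  x_{24} = 9,  x_{25} = 1.
Since (x_{24}, x_{25}) = (x_0, x_1) = (9, 1) (two consecutive terms determine the rest), the sequence is periodic with period 24.
The value 9 first appears (with n ≥ 2) at x_{12}.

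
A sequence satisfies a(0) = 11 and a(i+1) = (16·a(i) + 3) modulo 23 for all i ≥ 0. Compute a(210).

18

Listing terms: a(0) = 11, a(1) = 18, a(2) = 15, a(3) = 13, a(4) = 4, a(5) = 21, a(6) = 17, a(7) = 22, a(8) = 10, a(9) = 2, a(10) = 12, a(11) = 11.
The sequence repeats with period 11.
So a(210) = a(0 + ((210-0) mod 11)) = a(1) = 18.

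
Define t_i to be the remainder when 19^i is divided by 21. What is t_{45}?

13

Listing terms: t_0 = 1; t_1 = 19; t_2 = 4; t_3 = 13; t_4 = 16; t_5 = 10; t_6 = 1.
The sequence repeats with period 6.
So t_{45} = t_{0 + ((45-0) mod 6)} = t_3 = 13.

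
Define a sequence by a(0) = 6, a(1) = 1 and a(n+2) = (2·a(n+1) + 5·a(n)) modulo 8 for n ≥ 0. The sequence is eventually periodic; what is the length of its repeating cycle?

We have a(0) = 6; a(1) = 1; a(2) = 0; a(3) = 5; a(4) = 2; a(5) = 5; a(6) = 4; a(7) = 1; a(8) = 6; a(9) = 1.
The sequence repeats with period 8.

8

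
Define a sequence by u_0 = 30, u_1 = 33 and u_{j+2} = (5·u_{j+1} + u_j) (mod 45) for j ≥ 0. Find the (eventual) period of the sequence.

u_0 = 30,  u_1 = 33,  u_2 = 15,  u_3 = 18,  u_4 = 15,  u_5 = 3,  u_6 = 30,  u_7 = 18,  u_8 = 30,  u_9 = 33.
The sequence repeats with period 8.

8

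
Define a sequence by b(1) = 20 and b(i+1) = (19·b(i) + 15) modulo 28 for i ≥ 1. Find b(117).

16

We have b(1) = 20,  b(2) = 3,  b(3) = 16,  b(4) = 11,  b(5) = 0,  b(6) = 15,  b(7) = 20.
The sequence repeats with period 6.
(117 - 1) mod 6 = 2, so b(117) = b(3) = 16.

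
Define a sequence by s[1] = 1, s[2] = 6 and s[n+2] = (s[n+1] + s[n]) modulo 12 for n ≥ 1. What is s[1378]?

Listing terms: s[1] = 1, s[2] = 6, s[3] = 7, s[4] = 1, s[5] = 8, s[6] = 9, s[7] = 5, s[8] = 2, s[9] = 7, s[10] = 9, s[11] = 4, s[12] = 1, s[13] = 5, s[14] = 6, s[15] = 11, s[16] = 5, s[17] = 4, s[18] = 9, s[19] = 1, s[20] = 10, s[21] = 11, s[22] = 9, s[23] = 8, s[24] = 5, s[25] = 1, s[26] = 6.
Since (s[25], s[26]) = (s[1], s[2]) = (1, 6) (two consecutive terms determine the rest), the sequence is periodic with period 24.
So s[1378] = s[1 + ((1378-1) mod 24)] = s[10] = 9.

9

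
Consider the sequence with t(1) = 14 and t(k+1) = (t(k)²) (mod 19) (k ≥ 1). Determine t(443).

16

Listing terms: t(1) = 14; t(2) = 6; t(3) = 17; t(4) = 4; t(5) = 16; t(6) = 9; t(7) = 5; t(8) = 6.
Since t(8) = t(2) = 6, the sequence is eventually periodic: after a pre-period of length 1 it cycles with period 6.
For k ≥ 2, t(k) depends only on (k - 2) mod 6. (443 - 2) mod 6 = 3, so t(443) = t(5) = 16.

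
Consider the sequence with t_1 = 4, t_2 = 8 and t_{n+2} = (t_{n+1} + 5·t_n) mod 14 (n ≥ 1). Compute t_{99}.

8

t_1 = 4,  t_2 = 8,  t_3 = 0,  t_4 = 12,  t_5 = 12,  t_6 = 2,  t_7 = 6,  t_8 = 2,  t_9 = 4,  t_{10} = 0,  t_{11} = 6,  t_{12} = 6,  t_{13} = 8,  t_{14} = 10,  t_{15} = 8,  t_{16} = 2,  t_{17} = 0,  t_{18} = 10,  t_{19} = 10,  t_{20} = 4,  t_{21} = 12,  t_{22} = 4,  t_{23} = 8.
The sequence repeats with period 21.
So t_{99} = t_{1 + ((99-1) mod 21)} = t_{15} = 8.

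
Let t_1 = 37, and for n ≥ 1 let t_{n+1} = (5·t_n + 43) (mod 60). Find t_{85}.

13

t_1 = 37; t_2 = 48; t_3 = 43; t_4 = 18; t_5 = 13; t_6 = 48.
Since t_6 = t_2 = 48, the sequence is eventually periodic: after a pre-period of length 1 it cycles with period 4.
For n ≥ 2, t_n depends only on (n - 2) mod 4. (85 - 2) mod 4 = 3, so t_{85} = t_5 = 13.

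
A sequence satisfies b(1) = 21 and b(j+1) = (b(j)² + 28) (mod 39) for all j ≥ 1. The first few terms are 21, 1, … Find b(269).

32

Listing terms: b(1) = 21; b(2) = 1; b(3) = 29; b(4) = 11; b(5) = 32; b(6) = 38; b(7) = 29.
Since b(7) = b(3) = 29, the sequence is eventually periodic: after a pre-period of length 2 it cycles with period 4.
For j ≥ 3, b(j) depends only on (j - 3) mod 4. (269 - 3) mod 4 = 2, so b(269) = b(5) = 32.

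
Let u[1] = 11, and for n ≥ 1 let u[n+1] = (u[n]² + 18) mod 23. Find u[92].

Computing terms: u[1] = 11, u[2] = 1, u[3] = 19, u[4] = 11.
Since u[4] = u[1] = 11, the sequence is periodic with period 3.
(92 - 1) mod 3 = 1, so u[92] = u[2] = 1.

1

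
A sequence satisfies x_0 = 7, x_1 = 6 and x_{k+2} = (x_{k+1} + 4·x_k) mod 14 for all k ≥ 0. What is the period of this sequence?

x_0 = 7,  x_1 = 6,  x_2 = 6,  x_3 = 2,  x_4 = 12,  x_5 = 6,  x_6 = 12,  x_7 = 8,  x_8 = 0,  x_9 = 4,  x_{10} = 4,  x_{11} = 6,  x_{12} = 8,  x_{13} = 4,  x_{14} = 8,  x_{15} = 10,  x_{16} = 0,  x_{17} = 12,  x_{18} = 12,  x_{19} = 4,  x_{20} = 10,  x_{21} = 12,  x_{22} = 10,  x_{23} = 2,  x_{24} = 0,  x_{25} = 8,  x_{26} = 8,  x_{27} = 12,  x_{28} = 2,  x_{29} = 8,  x_{30} = 2,  x_{31} = 6,  x_{32} = 0,  x_{33} = 10,  x_{34} = 10,  x_{35} = 8,  x_{36} = 6,  x_{37} = 10,  x_{38} = 6,  x_{39} = 4,  x_{40} = 0,  x_{41} = 2,  x_{42} = 2,  x_{43} = 10,  x_{44} = 4,  x_{45} = 2,  x_{46} = 4,  x_{47} = 12,  x_{48} = 0,  x_{49} = 6,  x_{50} = 6.
Since (x_{49}, x_{50}) = (x_1, x_2) = (6, 6) (two consecutive terms determine the rest), the sequence is eventually periodic: after a pre-period of length 1 it cycles with period 48.

48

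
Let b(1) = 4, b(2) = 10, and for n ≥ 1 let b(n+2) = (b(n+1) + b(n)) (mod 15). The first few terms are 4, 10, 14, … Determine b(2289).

We have b(1) = 4, b(2) = 10, b(3) = 14, b(4) = 9, b(5) = 8, b(6) = 2, b(7) = 10, b(8) = 12, b(9) = 7, b(10) = 4, b(11) = 11, b(12) = 0, b(13) = 11, b(14) = 11, b(15) = 7, b(16) = 3, b(17) = 10, b(18) = 13, b(19) = 8, b(20) = 6, b(21) = 14, b(22) = 5, b(23) = 4, b(24) = 9, b(25) = 13, b(26) = 7, b(27) = 5, b(28) = 12, b(29) = 2, b(30) = 14, b(31) = 1, b(32) = 0, b(33) = 1, b(34) = 1, b(35) = 2, b(36) = 3, b(37) = 5, b(38) = 8, b(39) = 13, b(40) = 6, b(41) = 4, b(42) = 10.
The sequence repeats with period 40.
(2289 - 1) mod 40 = 8, so b(2289) = b(9) = 7.

7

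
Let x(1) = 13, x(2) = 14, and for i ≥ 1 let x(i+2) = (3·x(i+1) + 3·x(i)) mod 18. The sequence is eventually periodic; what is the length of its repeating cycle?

x(1) = 13, x(2) = 14, x(3) = 9, x(4) = 15, x(5) = 0, x(6) = 9, x(7) = 9, x(8) = 0, x(9) = 9.
Since (x(8), x(9)) = (x(5), x(6)) = (0, 9) (two consecutive terms determine the rest), the sequence is eventually periodic: after a pre-period of length 4 it cycles with period 3.

3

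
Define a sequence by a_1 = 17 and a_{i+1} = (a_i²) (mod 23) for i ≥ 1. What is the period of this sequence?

10

Computing terms: a_1 = 17,  a_2 = 13,  a_3 = 8,  a_4 = 18,  a_5 = 2,  a_6 = 4,  a_7 = 16,  a_8 = 3,  a_9 = 9,  a_{10} = 12,  a_{11} = 6,  a_{12} = 13.
Since a_{12} = a_2 = 13, the sequence is eventually periodic: after a pre-period of length 1 it cycles with period 10.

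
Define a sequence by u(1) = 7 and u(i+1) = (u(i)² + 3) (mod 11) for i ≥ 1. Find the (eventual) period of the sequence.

Listing terms: u(1) = 7, u(2) = 8, u(3) = 1, u(4) = 4, u(5) = 8.
Since u(5) = u(2) = 8, the sequence is eventually periodic: after a pre-period of length 1 it cycles with period 3.

3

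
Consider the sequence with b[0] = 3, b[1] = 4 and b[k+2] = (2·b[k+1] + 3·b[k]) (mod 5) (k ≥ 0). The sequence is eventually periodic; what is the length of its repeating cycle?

4

Listing terms: b[0] = 3, b[1] = 4, b[2] = 2, b[3] = 1, b[4] = 3, b[5] = 4.
Since (b[4], b[5]) = (b[0], b[1]) = (3, 4) (two consecutive terms determine the rest), the sequence is periodic with period 4.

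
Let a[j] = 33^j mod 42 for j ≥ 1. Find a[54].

15

Listing terms: a[1] = 33,  a[2] = 39,  a[3] = 27,  a[4] = 9,  a[5] = 3,  a[6] = 15,  a[7] = 33.
Since a[7] = a[1] = 33, the sequence is periodic with period 6.
(54 - 1) mod 6 = 5, so a[54] = a[6] = 15.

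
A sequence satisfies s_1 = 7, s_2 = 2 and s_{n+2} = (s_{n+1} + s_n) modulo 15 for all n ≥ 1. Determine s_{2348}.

2

We have s_1 = 7,  s_2 = 2,  s_3 = 9,  s_4 = 11,  s_5 = 5,  s_6 = 1,  s_7 = 6,  s_8 = 7,  s_9 = 13,  s_{10} = 5,  s_{11} = 3,  s_{12} = 8,  s_{13} = 11,  s_{14} = 4,  s_{15} = 0,  s_{16} = 4,  s_{17} = 4,  s_{18} = 8,  s_{19} = 12,  s_{20} = 5,  s_{21} = 2,  s_{22} = 7,  s_{23} = 9,  s_{24} = 1,  s_{25} = 10,  s_{26} = 11,  s_{27} = 6,  s_{28} = 2,  s_{29} = 8,  s_{30} = 10,  s_{31} = 3,  s_{32} = 13,  s_{33} = 1,  s_{34} = 14,  s_{35} = 0,  s_{36} = 14,  s_{37} = 14,  s_{38} = 13,  s_{39} = 12,  s_{40} = 10,  s_{41} = 7,  s_{42} = 2.
Since (s_{41}, s_{42}) = (s_1, s_2) = (7, 2) (two consecutive terms determine the rest), the sequence is periodic with period 40.
(2348 - 1) mod 40 = 27, so s_{2348} = s_{28} = 2.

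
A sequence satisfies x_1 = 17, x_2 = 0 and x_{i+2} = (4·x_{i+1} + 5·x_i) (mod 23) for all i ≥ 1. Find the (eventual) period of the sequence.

x_1 = 17,  x_2 = 0,  x_3 = 16,  x_4 = 18,  x_5 = 14,  x_6 = 8,  x_7 = 10,  x_8 = 11,  x_9 = 2,  x_{10} = 17,  x_{11} = 9,  x_{12} = 6,  x_{13} = 0,  x_{14} = 7,  x_{15} = 5,  x_{16} = 9,  x_{17} = 15,  x_{18} = 13,  x_{19} = 12,  x_{20} = 21,  x_{21} = 6,  x_{22} = 14,  x_{23} = 17,  x_{24} = 0.
Since (x_{23}, x_{24}) = (x_1, x_2) = (17, 0) (two consecutive terms determine the rest), the sequence is periodic with period 22.

22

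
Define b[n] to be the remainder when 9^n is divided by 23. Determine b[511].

Computing terms: b[0] = 1; b[1] = 9; b[2] = 12; b[3] = 16; b[4] = 6; b[5] = 8; b[6] = 3; b[7] = 4; b[8] = 13; b[9] = 2; b[10] = 18; b[11] = 1.
The sequence repeats with period 11.
So b[511] = b[0 + ((511-0) mod 11)] = b[5] = 8.

8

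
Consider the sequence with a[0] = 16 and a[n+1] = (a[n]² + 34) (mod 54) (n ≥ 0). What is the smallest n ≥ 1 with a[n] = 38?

Computing terms: a[0] = 16, a[1] = 20, a[2] = 2, a[3] = 38, a[4] = 20.
Since a[4] = a[1] = 20, the sequence is eventually periodic: after a pre-period of length 1 it cycles with period 3.
The value 38 first appears (with n ≥ 1) at a[3].

3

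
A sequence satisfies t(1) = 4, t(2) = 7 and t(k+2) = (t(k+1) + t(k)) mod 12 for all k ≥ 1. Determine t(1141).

8

We have t(1) = 4, t(2) = 7, t(3) = 11, t(4) = 6, t(5) = 5, t(6) = 11, t(7) = 4, t(8) = 3, t(9) = 7, t(10) = 10, t(11) = 5, t(12) = 3, t(13) = 8, t(14) = 11, t(15) = 7, t(16) = 6, t(17) = 1, t(18) = 7, t(19) = 8, t(20) = 3, t(21) = 11, t(22) = 2, t(23) = 1, t(24) = 3, t(25) = 4, t(26) = 7.
The sequence repeats with period 24.
(1141 - 1) mod 24 = 12, so t(1141) = t(13) = 8.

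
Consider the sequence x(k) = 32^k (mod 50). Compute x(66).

24

We have x(1) = 32; x(2) = 24; x(3) = 18; x(4) = 26; x(5) = 32.
The sequence repeats with period 4.
So x(66) = x(1 + ((66-1) mod 4)) = x(2) = 24.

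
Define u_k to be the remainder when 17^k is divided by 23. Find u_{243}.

17

Listing terms: u_1 = 17; u_2 = 13; u_3 = 14; u_4 = 8; u_5 = 21; u_6 = 12; u_7 = 20; u_8 = 18; u_9 = 7; u_{10} = 4; u_{11} = 22; u_{12} = 6; u_{13} = 10; u_{14} = 9; u_{15} = 15; u_{16} = 2; u_{17} = 11; u_{18} = 3; u_{19} = 5; u_{20} = 16; u_{21} = 19; u_{22} = 1; u_{23} = 17.
Since u_{23} = u_1 = 17, the sequence is periodic with period 22.
So u_{243} = u_{1 + ((243-1) mod 22)} = u_1 = 17.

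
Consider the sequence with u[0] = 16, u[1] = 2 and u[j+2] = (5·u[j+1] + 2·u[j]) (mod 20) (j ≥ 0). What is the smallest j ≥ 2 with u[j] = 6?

7

We have u[0] = 16; u[1] = 2; u[2] = 2; u[3] = 14; u[4] = 14; u[5] = 18; u[6] = 18; u[7] = 6; u[8] = 6; u[9] = 2; u[10] = 2.
Since (u[9], u[10]) = (u[1], u[2]) = (2, 2) (two consecutive terms determine the rest), the sequence is eventually periodic: after a pre-period of length 1 it cycles with period 8.
The value 6 first appears (with j ≥ 2) at u[7].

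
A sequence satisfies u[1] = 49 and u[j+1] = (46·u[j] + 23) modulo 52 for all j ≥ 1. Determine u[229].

u[1] = 49,  u[2] = 41,  u[3] = 37,  u[4] = 9,  u[5] = 21,  u[6] = 1,  u[7] = 17,  u[8] = 25,  u[9] = 29,  u[10] = 5,  u[11] = 45,  u[12] = 13,  u[13] = 49.
Since u[13] = u[1] = 49, the sequence is periodic with period 12.
(229 - 1) mod 12 = 0, so u[229] = u[1] = 49.

49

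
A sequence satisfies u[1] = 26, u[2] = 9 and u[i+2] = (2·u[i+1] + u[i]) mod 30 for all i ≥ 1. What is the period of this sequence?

24

Computing terms: u[1] = 26, u[2] = 9, u[3] = 14, u[4] = 7, u[5] = 28, u[6] = 3, u[7] = 4, u[8] = 11, u[9] = 26, u[10] = 3, u[11] = 2, u[12] = 7, u[13] = 16, u[14] = 9, u[15] = 4, u[16] = 17, u[17] = 8, u[18] = 3, u[19] = 14, u[20] = 1, u[21] = 16, u[22] = 3, u[23] = 22, u[24] = 17, u[25] = 26, u[26] = 9.
The sequence repeats with period 24.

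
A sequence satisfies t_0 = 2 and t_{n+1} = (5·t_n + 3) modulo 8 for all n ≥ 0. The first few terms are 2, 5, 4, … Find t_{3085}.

t_0 = 2, t_1 = 5, t_2 = 4, t_3 = 7, t_4 = 6, t_5 = 1, t_6 = 0, t_7 = 3, t_8 = 2.
The sequence repeats with period 8.
So t_{3085} = t_{0 + ((3085-0) mod 8)} = t_5 = 1.

1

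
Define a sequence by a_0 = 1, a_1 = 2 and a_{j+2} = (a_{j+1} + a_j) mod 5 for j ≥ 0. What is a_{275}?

2

Computing terms: a_0 = 1, a_1 = 2, a_2 = 3, a_3 = 0, a_4 = 3, a_5 = 3, a_6 = 1, a_7 = 4, a_8 = 0, a_9 = 4, a_{10} = 4, a_{11} = 3, a_{12} = 2, a_{13} = 0, a_{14} = 2, a_{15} = 2, a_{16} = 4, a_{17} = 1, a_{18} = 0, a_{19} = 1, a_{20} = 1, a_{21} = 2.
Since (a_{20}, a_{21}) = (a_0, a_1) = (1, 2) (two consecutive terms determine the rest), the sequence is periodic with period 20.
So a_{275} = a_{0 + ((275-0) mod 20)} = a_{15} = 2.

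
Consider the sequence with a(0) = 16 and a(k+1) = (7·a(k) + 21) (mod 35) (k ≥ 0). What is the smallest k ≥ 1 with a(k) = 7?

2

We have a(0) = 16,  a(1) = 28,  a(2) = 7,  a(3) = 0,  a(4) = 21,  a(5) = 28.
Since a(5) = a(1) = 28, the sequence is eventually periodic: after a pre-period of length 1 it cycles with period 4.
The value 7 first appears (with k ≥ 1) at a(2).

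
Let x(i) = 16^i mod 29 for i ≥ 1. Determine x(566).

20

x(1) = 16,  x(2) = 24,  x(3) = 7,  x(4) = 25,  x(5) = 23,  x(6) = 20,  x(7) = 1,  x(8) = 16.
The sequence repeats with period 7.
So x(566) = x(1 + ((566-1) mod 7)) = x(6) = 20.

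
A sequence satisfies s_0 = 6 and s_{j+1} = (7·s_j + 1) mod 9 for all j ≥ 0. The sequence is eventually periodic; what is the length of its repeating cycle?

9

Computing terms: s_0 = 6; s_1 = 7; s_2 = 5; s_3 = 0; s_4 = 1; s_5 = 8; s_6 = 3; s_7 = 4; s_8 = 2; s_9 = 6.
Since s_9 = s_0 = 6, the sequence is periodic with period 9.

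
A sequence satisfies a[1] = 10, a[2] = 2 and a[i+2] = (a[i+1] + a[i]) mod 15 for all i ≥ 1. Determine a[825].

a[1] = 10,  a[2] = 2,  a[3] = 12,  a[4] = 14,  a[5] = 11,  a[6] = 10,  a[7] = 6,  a[8] = 1,  a[9] = 7,  a[10] = 8,  a[11] = 0,  a[12] = 8,  a[13] = 8,  a[14] = 1,  a[15] = 9,  a[16] = 10,  a[17] = 4,  a[18] = 14,  a[19] = 3,  a[20] = 2,  a[21] = 5,  a[22] = 7,  a[23] = 12,  a[24] = 4,  a[25] = 1,  a[26] = 5,  a[27] = 6,  a[28] = 11,  a[29] = 2,  a[30] = 13,  a[31] = 0,  a[32] = 13,  a[33] = 13,  a[34] = 11,  a[35] = 9,  a[36] = 5,  a[37] = 14,  a[38] = 4,  a[39] = 3,  a[40] = 7,  a[41] = 10,  a[42] = 2.
Since (a[41], a[42]) = (a[1], a[2]) = (10, 2) (two consecutive terms determine the rest), the sequence is periodic with period 40.
(825 - 1) mod 40 = 24, so a[825] = a[25] = 1.

1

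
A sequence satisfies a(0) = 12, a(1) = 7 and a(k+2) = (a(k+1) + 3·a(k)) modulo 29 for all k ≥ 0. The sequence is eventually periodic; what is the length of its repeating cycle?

a(0) = 12, a(1) = 7, a(2) = 14, a(3) = 6, a(4) = 19, a(5) = 8, a(6) = 7, a(7) = 2, a(8) = 23, a(9) = 0, a(10) = 11, a(11) = 11, a(12) = 15, a(13) = 19, a(14) = 6, a(15) = 5, a(16) = 23, a(17) = 9, a(18) = 20, a(19) = 18, a(20) = 20, a(21) = 16, a(22) = 18, a(23) = 8, a(24) = 4, a(25) = 28, a(26) = 11, a(27) = 8, a(28) = 12, a(29) = 7.
Since (a(28), a(29)) = (a(0), a(1)) = (12, 7) (two consecutive terms determine the rest), the sequence is periodic with period 28.

28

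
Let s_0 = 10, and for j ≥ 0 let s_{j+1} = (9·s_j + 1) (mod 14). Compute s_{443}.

1

Computing terms: s_0 = 10,  s_1 = 7,  s_2 = 8,  s_3 = 3,  s_4 = 0,  s_5 = 1,  s_6 = 10.
The sequence repeats with period 6.
So s_{443} = s_{0 + ((443-0) mod 6)} = s_5 = 1.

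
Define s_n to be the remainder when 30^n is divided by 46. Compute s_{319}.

22

Computing terms: s_1 = 30, s_2 = 26, s_3 = 44, s_4 = 32, s_5 = 40, s_6 = 4, s_7 = 28, s_8 = 12, s_9 = 38, s_{10} = 36, s_{11} = 22, s_{12} = 16, s_{13} = 20, s_{14} = 2, s_{15} = 14, s_{16} = 6, s_{17} = 42, s_{18} = 18, s_{19} = 34, s_{20} = 8, s_{21} = 10, s_{22} = 24, s_{23} = 30.
Since s_{23} = s_1 = 30, the sequence is periodic with period 22.
(319 - 1) mod 22 = 10, so s_{319} = s_{11} = 22.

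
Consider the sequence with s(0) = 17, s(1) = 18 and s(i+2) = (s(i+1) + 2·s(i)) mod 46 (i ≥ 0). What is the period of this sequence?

22

Computing terms: s(0) = 17,  s(1) = 18,  s(2) = 6,  s(3) = 42,  s(4) = 8,  s(5) = 0,  s(6) = 16,  s(7) = 16,  s(8) = 2,  s(9) = 34,  s(10) = 38,  s(11) = 14,  s(12) = 44,  s(13) = 26,  s(14) = 22,  s(15) = 28,  s(16) = 26,  s(17) = 36,  s(18) = 42,  s(19) = 22,  s(20) = 14,  s(21) = 12,  s(22) = 40,  s(23) = 18,  s(24) = 6.
Since (s(23), s(24)) = (s(1), s(2)) = (18, 6) (two consecutive terms determine the rest), the sequence is eventually periodic: after a pre-period of length 1 it cycles with period 22.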